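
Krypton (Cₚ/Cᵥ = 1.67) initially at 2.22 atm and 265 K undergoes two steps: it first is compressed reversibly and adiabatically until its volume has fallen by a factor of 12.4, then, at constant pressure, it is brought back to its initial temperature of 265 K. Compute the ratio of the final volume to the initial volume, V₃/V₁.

Adiabatic step: V₂/V₁ = 0.08065; T₂ = T₁·12.4^(0.67) = 1432 K.
Isobaric step: V₃/V₂ = T₃/T₂ = 265/1432.
V₃/V₁ = (V₂/V₁)(V₃/V₂) = 0.08065 × (265/1432) = 0.01493.

V₃/V₁ ≈ 0.0149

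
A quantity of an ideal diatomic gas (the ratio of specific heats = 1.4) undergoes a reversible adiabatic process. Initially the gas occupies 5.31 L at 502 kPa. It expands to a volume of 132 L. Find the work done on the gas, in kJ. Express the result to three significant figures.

W ≈ -4.82 kJ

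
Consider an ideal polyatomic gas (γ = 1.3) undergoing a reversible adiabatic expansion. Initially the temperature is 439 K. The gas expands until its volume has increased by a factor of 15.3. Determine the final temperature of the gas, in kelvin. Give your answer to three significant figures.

T₂ ≈ 194 K

For a reversible adiabat TV^(γ−1) is constant, so T₂ = T₁ (V₁/V₂)^(γ−1).
T₂ = 439 × (1/15.3)^(0.3) = 193.7 K.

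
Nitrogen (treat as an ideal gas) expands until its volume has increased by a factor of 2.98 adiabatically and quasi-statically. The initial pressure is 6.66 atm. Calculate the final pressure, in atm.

P₂ ≈ 1.44 atm

Since PV^γ is constant along a reversible adiabat, P₂ = P₁ (V₁/V₂)^γ.
For a diatomic ideal gas γ = 7/5.
P₂ = 6.66 × (1/2.98)^(7/5) = 1.444 atm.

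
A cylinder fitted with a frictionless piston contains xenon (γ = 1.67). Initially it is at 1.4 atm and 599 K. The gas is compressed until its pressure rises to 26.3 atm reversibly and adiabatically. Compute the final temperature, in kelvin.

Along an adiabat T P^((1−γ)/γ) is constant, so T₂ = T₁ (P₂/P₁)^((γ−1)/γ).
T₂ = 599 × (26.3/1.4)^(0.401) = 1943 K.

T₂ ≈ 1940 K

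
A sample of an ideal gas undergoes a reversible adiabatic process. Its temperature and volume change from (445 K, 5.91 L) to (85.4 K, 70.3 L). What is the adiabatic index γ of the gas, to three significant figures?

TV^(γ−1) = const ⇒ γ − 1 = ln(T₂/T₁) / ln(V₁/V₂).
γ = 1 + ln(85.4/445) / ln(5.91/70.3) = 1.667.

γ ≈ 1.67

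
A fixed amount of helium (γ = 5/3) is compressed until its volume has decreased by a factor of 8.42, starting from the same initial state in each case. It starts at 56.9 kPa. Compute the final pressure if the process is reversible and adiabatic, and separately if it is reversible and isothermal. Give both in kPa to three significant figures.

Isothermal: P₂ = P₁(V₁/V₂) = 56.9×8.42 = 479.1 kPa.
Adiabatic: P₂ = P₁(V₁/V₂)^γ = 56.9×8.42^(5/3) = 1983 kPa.

adiabatic: 1980 kPa; isothermal: 479 kPa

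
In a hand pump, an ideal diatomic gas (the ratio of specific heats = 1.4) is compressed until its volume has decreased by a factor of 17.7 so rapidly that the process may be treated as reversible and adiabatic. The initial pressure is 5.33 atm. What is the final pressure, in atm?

Since PV^γ is constant along a reversible adiabat, P₂ = P₁ (V₁/V₂)^γ.
P₂ = 5.33 × 17.7^(1.4) = 297.8 atm.

P₂ ≈ 298 atm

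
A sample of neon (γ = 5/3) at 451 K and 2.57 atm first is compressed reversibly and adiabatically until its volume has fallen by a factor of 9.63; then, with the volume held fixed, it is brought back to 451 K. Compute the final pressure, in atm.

Adiabatic step (PV^γ = const): P₂ = 2.57×9.63^(5/3) = 112 atm; T₂ = 451×9.63^(2/3) = 2041 K.
Isochoric: P₃ = P₂(T₃/T₂) = 112 × (451/2041) = 24.75 atm.

P₃ ≈ 24.7 atm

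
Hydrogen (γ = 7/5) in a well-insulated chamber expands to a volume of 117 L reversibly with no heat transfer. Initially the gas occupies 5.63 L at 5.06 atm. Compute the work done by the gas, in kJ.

W ≈ 5.07 kJ

P₂ = P₁(V₁/V₂)^γ = 5.06×(5.63/117)^(7/5) = 0.07234 atm.
For a reversible adiabat, W_by_gas = (P₁V₁ − P₂V₂)/(γ−1).
W_by = (512700×0.00563 − 7330×0.117) / (2/5) = 5072 J.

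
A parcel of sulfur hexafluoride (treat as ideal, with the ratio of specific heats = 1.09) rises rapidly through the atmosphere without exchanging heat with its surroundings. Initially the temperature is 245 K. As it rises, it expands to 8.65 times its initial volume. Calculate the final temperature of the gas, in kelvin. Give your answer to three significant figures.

For a reversible adiabat TV^(γ−1) is constant, so T₂ = T₁ (V₁/V₂)^(γ−1).
T₂ = 245 × (1/8.65)^(0.09) = 201.8 K.

T₂ ≈ 202 K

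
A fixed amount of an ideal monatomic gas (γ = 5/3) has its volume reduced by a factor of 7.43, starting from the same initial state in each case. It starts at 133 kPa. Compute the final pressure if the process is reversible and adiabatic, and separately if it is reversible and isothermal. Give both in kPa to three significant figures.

adiabatic: 3760 kPa; isothermal: 988 kPa

Isothermal: P₂ = P₁(V₁/V₂) = 133×7.43 = 988.2 kPa.
Adiabatic: P₂ = P₁(V₁/V₂)^γ = 133×7.43^(5/3) = 3763 kPa.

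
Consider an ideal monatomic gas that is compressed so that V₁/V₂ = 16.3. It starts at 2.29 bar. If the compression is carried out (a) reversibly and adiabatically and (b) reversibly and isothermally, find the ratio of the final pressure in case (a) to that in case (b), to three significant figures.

For a monatomic ideal gas γ = 5/3.
Isothermal: P_b = P₁(V₁/V₂) = 2.29×16.3.
Adiabatic: P_a = P₁(V₁/V₂)^γ = 2.29×16.3^(5/3).
P_a/P_b = (V₁/V₂)^(γ−1) = 16.3^(2/3) = 6.429.

P_adiabatic / P_isothermal ≈ 6.43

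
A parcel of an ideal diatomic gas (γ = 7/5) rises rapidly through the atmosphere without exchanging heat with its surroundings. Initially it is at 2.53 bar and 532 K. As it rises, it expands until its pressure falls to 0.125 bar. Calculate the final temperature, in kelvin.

Along an adiabat T P^((1−γ)/γ) is constant, so T₂ = T₁ (P₂/P₁)^((γ−1)/γ).
T₂ = 532 × (0.125/2.53)^(2/7) = 225.3 K.

T₂ ≈ 225 K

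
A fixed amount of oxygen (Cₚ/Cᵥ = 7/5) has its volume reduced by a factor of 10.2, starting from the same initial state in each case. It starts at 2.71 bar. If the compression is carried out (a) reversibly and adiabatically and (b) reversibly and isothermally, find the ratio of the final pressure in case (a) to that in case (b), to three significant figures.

P_adiabatic / P_isothermal ≈ 2.53

Isothermal: P_b = P₁(V₁/V₂) = 2.71×10.2.
Adiabatic: P_a = P₁(V₁/V₂)^γ = 2.71×10.2^(7/5).
P_a/P_b = (V₁/V₂)^(γ−1) = 10.2^(2/5) = 2.532.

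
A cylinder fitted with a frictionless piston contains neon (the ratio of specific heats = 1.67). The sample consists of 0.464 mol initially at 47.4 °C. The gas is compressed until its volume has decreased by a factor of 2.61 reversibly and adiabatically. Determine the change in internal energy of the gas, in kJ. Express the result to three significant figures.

ΔU ≈ 1.66 kJ

Adiabatic: T₁V₁^(γ−1) = T₂V₂^(γ−1) ⇒ T₂ = T₁ (V₁/V₂)^(γ−1).
T₁ = 47.4 °C = 320.5 K.
T₂ = 320.5 × 2.61^(0.67) = 609.6 K.
Q = 0, so ΔU = W_on_gas = nCᵥΔT with Cᵥ = R/(γ−1) = 12.41 J/(mol·K).
ΔU = 0.464 × 12.41 × (609.6 − 320.5) = 1664 J.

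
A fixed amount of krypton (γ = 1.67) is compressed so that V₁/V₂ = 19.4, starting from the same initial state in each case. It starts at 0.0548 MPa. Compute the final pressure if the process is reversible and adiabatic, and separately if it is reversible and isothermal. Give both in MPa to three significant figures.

Isothermal: P₂ = P₁(V₁/V₂) = 0.0548×19.4 = 1.063 MPa.
Adiabatic: P₂ = P₁(V₁/V₂)^γ = 0.0548×19.4^(1.67) = 7.752 MPa.

adiabatic: 7.75 MPa; isothermal: 1.06 MPa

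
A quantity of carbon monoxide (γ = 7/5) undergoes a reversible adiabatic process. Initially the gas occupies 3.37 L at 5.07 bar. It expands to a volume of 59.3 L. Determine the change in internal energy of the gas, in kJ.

P₂ = P₁(V₁/V₂)^γ = 5.07×(3.37/59.3)^(7/5) = 0.0915 bar.
For a reversible adiabat, W_by_gas = (P₁V₁ − P₂V₂)/(γ−1).
W_by = (507000×0.00337 − 9150×0.0593) / (2/5) = 2915 J.
Q = 0 ⇒ ΔU = −W_by = -2915 J.

ΔU ≈ -2.92 kJ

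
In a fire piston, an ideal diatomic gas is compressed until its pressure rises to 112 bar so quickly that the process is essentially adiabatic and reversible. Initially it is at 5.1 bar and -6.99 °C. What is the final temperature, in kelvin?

T₂ ≈ 643 K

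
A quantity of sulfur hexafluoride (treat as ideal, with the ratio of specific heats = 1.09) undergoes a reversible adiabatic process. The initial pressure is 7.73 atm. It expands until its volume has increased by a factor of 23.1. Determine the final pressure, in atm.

P₂ ≈ 0.252 atm

Adiabatic: P₁V₁^γ = P₂V₂^γ ⇒ P₂ = P₁ (V₁/V₂)^γ.
P₂ = 7.73 × (1/23.1)^(1.09) = 0.2523 atm.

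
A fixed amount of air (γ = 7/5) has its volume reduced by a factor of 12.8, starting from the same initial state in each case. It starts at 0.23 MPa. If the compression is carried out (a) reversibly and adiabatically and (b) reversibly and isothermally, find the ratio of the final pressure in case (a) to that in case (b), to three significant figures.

Isothermal: P_b = P₁(V₁/V₂) = 0.23×12.8.
Adiabatic: P_a = P₁(V₁/V₂)^γ = 0.23×12.8^(7/5).
P_a/P_b = (V₁/V₂)^(γ−1) = 12.8^(2/5) = 2.773.

P_adiabatic / P_isothermal ≈ 2.77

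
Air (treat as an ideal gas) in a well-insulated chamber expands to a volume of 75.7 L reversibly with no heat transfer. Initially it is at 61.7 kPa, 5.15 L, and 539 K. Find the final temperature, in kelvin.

T₂ ≈ 184 K

For a reversible adiabat TV^(γ−1) is constant, so T₂ = T₁ (V₁/V₂)^(γ−1).
γ = 7/5 for a diatomic ideal gas.
T₂ = 539 × (5.15/75.7)^(2/5) = 183.9 K.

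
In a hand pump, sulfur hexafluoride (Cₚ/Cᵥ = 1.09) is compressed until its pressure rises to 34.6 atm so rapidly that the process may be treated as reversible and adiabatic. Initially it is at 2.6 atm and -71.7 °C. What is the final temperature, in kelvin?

T₂ ≈ 249 K

Along an adiabat T P^((1−γ)/γ) is constant, so T₂ = T₁ (P₂/P₁)^((γ−1)/γ).
T₁ = -71.7 °C = 201.4 K.
T₂ = 201.4 × (34.6/2.6)^(0.0826) = 249.4 K.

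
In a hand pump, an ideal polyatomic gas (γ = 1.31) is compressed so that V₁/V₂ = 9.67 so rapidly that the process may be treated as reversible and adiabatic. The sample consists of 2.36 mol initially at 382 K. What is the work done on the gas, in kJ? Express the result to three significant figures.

For a reversible adiabat TV^(γ−1) is constant, so T₂ = T₁ (V₁/V₂)^(γ−1).
T₂ = 382 × 9.67^(0.31) = 771.9 K.
Q = 0, so ΔU = W_on_gas = nCᵥΔT with Cᵥ = R/(γ−1) = 26.82 J/(mol·K).
ΔU = 2.36 × 26.82 × (771.9 − 382) = 24680 J.

W ≈ 24.7 kJ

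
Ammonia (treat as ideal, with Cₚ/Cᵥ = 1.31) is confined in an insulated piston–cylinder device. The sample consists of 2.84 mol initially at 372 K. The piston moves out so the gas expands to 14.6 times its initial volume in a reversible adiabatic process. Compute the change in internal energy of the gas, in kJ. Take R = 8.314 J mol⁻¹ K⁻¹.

ΔU ≈ -16.0 kJ

For a reversible adiabat TV^(γ−1) is constant, so T₂ = T₁ (V₁/V₂)^(γ−1).
T₂ = 372 × (1/14.6)^(0.31) = 162 K.
Q = 0, so ΔU = W_on_gas = nCᵥΔT with Cᵥ = R/(γ−1) = 26.82 J/(mol·K).
ΔU = 2.84 × 26.82 × (162 − 372) = -15990 J.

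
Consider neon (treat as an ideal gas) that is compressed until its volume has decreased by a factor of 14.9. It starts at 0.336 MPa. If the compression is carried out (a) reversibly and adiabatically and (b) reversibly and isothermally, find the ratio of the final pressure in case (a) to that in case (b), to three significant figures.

P_adiabatic / P_isothermal ≈ 6.06

For a monatomic ideal gas γ = 5/3.
Isothermal: P_b = P₁(V₁/V₂) = 0.336×14.9.
Adiabatic: P_a = P₁(V₁/V₂)^γ = 0.336×14.9^(5/3).
P_a/P_b = (V₁/V₂)^(γ−1) = 14.9^(2/3) = 6.055.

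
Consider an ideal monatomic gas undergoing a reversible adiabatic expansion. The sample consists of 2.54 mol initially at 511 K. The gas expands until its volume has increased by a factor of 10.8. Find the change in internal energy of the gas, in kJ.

Adiabatic: T₁V₁^(γ−1) = T₂V₂^(γ−1) ⇒ T₂ = T₁ (V₁/V₂)^(γ−1).
γ = 5/3 for a monatomic ideal gas, so γ−1 = 2/3.
T₂ = 511 × (1/10.8)^(2/3) = 104.6 K.
Q = 0, so ΔU = W_on_gas = nCᵥΔT with Cᵥ = R/(γ−1) = 12.47 J/(mol·K).
ΔU = 2.54 × 12.47 × (104.6 − 511) = -12870 J.

ΔU ≈ -12.9 kJ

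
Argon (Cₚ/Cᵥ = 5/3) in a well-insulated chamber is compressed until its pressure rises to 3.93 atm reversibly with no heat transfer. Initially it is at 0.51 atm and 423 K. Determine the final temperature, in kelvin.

T₂ ≈ 957 K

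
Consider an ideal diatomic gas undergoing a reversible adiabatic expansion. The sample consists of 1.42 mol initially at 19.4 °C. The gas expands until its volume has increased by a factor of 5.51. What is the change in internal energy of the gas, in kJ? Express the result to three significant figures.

ΔU ≈ -4.27 kJ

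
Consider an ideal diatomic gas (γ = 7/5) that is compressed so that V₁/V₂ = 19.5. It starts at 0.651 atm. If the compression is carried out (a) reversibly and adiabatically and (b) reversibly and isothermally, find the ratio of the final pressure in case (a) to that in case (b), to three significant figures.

P_adiabatic / P_isothermal ≈ 3.28

Isothermal: P_b = P₁(V₁/V₂) = 0.651×19.5.
Adiabatic: P_a = P₁(V₁/V₂)^γ = 0.651×19.5^(7/5).
P_a/P_b = (V₁/V₂)^(γ−1) = 19.5^(2/5) = 3.281.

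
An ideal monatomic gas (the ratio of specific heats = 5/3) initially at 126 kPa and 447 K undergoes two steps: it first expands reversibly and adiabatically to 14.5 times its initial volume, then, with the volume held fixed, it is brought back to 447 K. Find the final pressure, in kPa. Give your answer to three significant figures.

Adiabatic step (PV^γ = const): P₂ = 126×(1/14.5)^(5/3) = 1.461 kPa; T₂ = 447×(1/14.5)^(2/3) = 75.17 K.
Isochoric: P₃ = P₂(T₃/T₂) = 1.461 × (447/75.17) = 8.69 kPa.

P₃ ≈ 8.69 kPa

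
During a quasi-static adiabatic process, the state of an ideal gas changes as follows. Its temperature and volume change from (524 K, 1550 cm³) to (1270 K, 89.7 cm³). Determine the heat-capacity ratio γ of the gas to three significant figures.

TV^(γ−1) = const ⇒ γ − 1 = ln(T₂/T₁) / ln(V₁/V₂).
γ = 1 + ln(1270/524) / ln(1550/89.7) = 1.311.

γ ≈ 1.31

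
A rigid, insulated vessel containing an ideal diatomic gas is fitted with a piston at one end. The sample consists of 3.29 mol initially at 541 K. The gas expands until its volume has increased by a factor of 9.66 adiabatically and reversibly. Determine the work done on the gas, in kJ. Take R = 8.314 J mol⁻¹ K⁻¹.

For a reversible adiabat TV^(γ−1) is constant, so T₂ = T₁ (V₁/V₂)^(γ−1).
γ = 7/5 for a diatomic ideal gas, so γ−1 = 2/5.
T₂ = 541 × (1/9.66)^(2/5) = 218.4 K.
Q = 0, so ΔU = W_on_gas = nCᵥΔT with Cᵥ = R/(γ−1) = 20.79 J/(mol·K).
ΔU = 3.29 × 20.79 × (218.4 − 541) = -22060 J.

W ≈ -22.1 kJ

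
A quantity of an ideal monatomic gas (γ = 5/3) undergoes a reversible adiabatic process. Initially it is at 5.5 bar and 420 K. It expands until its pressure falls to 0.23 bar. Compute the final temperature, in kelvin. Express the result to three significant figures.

T₂ ≈ 118 K

Along an adiabat T P^((1−γ)/γ) is constant, so T₂ = T₁ (P₂/P₁)^((γ−1)/γ).
T₂ = 420 × (0.23/5.5)^(2/5) = 118 K.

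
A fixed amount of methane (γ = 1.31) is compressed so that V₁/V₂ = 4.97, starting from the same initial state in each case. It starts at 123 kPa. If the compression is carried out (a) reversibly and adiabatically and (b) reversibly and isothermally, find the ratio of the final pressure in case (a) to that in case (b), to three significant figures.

P_adiabatic / P_isothermal ≈ 1.64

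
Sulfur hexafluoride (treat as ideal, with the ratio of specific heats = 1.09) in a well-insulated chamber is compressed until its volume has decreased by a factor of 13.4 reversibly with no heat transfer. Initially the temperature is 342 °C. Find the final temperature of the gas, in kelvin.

T₂ ≈ 777 K

Adiabatic: T₁V₁^(γ−1) = T₂V₂^(γ−1) ⇒ T₂ = T₁ (V₁/V₂)^(γ−1).
T₁ = 342 °C = 615.1 K.
T₂ = 615.1 × 13.4^(0.09) = 777 K.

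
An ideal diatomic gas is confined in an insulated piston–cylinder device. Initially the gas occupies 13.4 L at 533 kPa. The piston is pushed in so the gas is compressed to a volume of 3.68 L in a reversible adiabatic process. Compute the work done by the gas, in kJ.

W ≈ -12.1 kJ

γ = 7/5 for a diatomic ideal gas.
P₂ = P₁(V₁/V₂)^γ = 533×(13.4/3.68)^(7/5) = 3255 kPa.
For a reversible adiabat, W_by_gas = (P₁V₁ − P₂V₂)/(γ−1).
W_by = (533000×0.0134 − 3.255×10^6×0.00368) / (2/5) = -12090 J.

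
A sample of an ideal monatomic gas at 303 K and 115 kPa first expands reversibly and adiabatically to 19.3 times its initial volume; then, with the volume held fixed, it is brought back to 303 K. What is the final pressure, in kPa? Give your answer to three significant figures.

For a monatomic ideal gas γ = 5/3.
Adiabatic step (PV^γ = const): P₂ = 115×(1/19.3)^(5/3) = 0.8281 kPa; T₂ = 303×(1/19.3)^(2/3) = 42.11 K.
Isochoric: P₃ = P₂(T₃/T₂) = 0.8281 × (303/42.11) = 5.959 kPa.

P₃ ≈ 5.96 kPa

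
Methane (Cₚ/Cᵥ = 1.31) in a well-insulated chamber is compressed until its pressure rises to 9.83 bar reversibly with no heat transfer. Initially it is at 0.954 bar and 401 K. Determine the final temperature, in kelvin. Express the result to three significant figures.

Adiabatic: T₂/T₁ = (P₂/P₁)^((γ−1)/γ).
T₂ = 401 × (9.83/0.954)^(0.237) = 696.4 K.

T₂ ≈ 696 K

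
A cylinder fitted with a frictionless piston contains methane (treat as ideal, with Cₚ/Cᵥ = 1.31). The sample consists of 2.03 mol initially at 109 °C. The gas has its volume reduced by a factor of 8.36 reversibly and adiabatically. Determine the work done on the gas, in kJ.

Adiabatic: T₁V₁^(γ−1) = T₂V₂^(γ−1) ⇒ T₂ = T₁ (V₁/V₂)^(γ−1).
T₁ = 109 °C = 382.1 K.
T₂ = 382.1 × 8.36^(0.31) = 738.1 K.
Q = 0, so ΔU = W_on_gas = nCᵥΔT with Cᵥ = R/(γ−1) = 26.82 J/(mol·K).
ΔU = 2.03 × 26.82 × (738.1 − 382.1) = 19380 J.

W ≈ 19.4 kJ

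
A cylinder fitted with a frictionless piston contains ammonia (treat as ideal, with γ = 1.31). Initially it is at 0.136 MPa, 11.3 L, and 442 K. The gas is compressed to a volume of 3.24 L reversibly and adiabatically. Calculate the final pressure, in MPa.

P₂ ≈ 0.699 MPa

Adiabatic: P₁V₁^γ = P₂V₂^γ ⇒ P₂ = P₁ (V₁/V₂)^γ.
P₂ = 0.136 × (11.3/3.24)^(1.31) = 0.6986 MPa.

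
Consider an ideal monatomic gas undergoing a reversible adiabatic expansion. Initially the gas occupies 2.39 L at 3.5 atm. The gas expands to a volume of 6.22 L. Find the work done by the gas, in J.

γ = 5/3 for a monatomic ideal gas.
P₂ = P₁(V₁/V₂)^γ = 3.5×(2.39/6.22)^(5/3) = 0.7108 atm.
For a reversible adiabat, W_by_gas = (P₁V₁ − P₂V₂)/(γ−1).
W_by = (354600×0.00239 − 72020×0.00622) / (2/3) = 599.4 J.

W ≈ 599 J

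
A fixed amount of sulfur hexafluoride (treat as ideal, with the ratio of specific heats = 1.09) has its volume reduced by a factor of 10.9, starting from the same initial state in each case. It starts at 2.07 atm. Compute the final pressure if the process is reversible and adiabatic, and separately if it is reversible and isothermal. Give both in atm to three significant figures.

Isothermal: P₂ = P₁(V₁/V₂) = 2.07×10.9 = 22.56 atm.
Adiabatic: P₂ = P₁(V₁/V₂)^γ = 2.07×10.9^(1.09) = 27.97 atm.

adiabatic: 28.0 atm; isothermal: 22.6 atm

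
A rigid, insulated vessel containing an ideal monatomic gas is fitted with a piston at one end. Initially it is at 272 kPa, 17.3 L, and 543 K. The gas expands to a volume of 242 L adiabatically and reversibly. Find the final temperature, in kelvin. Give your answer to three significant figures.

T₂ ≈ 93.5 K

Adiabatic: T₁V₁^(γ−1) = T₂V₂^(γ−1) ⇒ T₂ = T₁ (V₁/V₂)^(γ−1).
γ = 5/3 for a monatomic ideal gas.
T₂ = 543 × (17.3/242)^(2/3) = 93.53 K.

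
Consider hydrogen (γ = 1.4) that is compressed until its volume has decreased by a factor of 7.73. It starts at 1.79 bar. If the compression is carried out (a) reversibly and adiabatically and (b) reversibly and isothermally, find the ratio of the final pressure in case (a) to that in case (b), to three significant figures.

P_adiabatic / P_isothermal ≈ 2.27

Isothermal: P_b = P₁(V₁/V₂) = 1.79×7.73.
Adiabatic: P_a = P₁(V₁/V₂)^γ = 1.79×7.73^(1.4).
P_a/P_b = (V₁/V₂)^(γ−1) = 7.73^(0.4) = 2.266.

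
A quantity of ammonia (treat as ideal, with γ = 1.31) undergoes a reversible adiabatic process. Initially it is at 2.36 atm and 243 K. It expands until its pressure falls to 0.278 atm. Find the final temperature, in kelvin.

T₂ ≈ 146 K

Adiabatic: T₂/T₁ = (P₂/P₁)^((γ−1)/γ).
T₂ = 243 × (0.278/2.36)^(0.237) = 146.5 K.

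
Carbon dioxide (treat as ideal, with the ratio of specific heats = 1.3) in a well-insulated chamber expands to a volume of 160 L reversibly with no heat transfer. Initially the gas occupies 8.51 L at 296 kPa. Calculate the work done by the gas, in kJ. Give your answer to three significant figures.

P₂ = P₁(V₁/V₂)^γ = 296×(8.51/160)^(1.3) = 6.529 kPa.
For a reversible adiabat, W_by_gas = (P₁V₁ − P₂V₂)/(γ−1).
W_by = (296000×0.00851 − 6529×0.16) / (0.3) = 4914 J.

W ≈ 4.91 kJ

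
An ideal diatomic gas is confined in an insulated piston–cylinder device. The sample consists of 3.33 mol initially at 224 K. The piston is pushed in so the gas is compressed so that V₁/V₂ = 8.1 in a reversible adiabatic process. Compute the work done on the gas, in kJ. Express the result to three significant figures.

W ≈ 20.3 kJ

For a reversible adiabat TV^(γ−1) is constant, so T₂ = T₁ (V₁/V₂)^(γ−1).
γ = 7/5 for a diatomic ideal gas, so γ−1 = 2/5.
T₂ = 224 × 8.1^(2/5) = 517.2 K.
Q = 0, so ΔU = W_on_gas = nCᵥΔT with Cᵥ = R/(γ−1) = 20.79 J/(mol·K).
ΔU = 3.33 × 20.79 × (517.2 − 224) = 20290 J.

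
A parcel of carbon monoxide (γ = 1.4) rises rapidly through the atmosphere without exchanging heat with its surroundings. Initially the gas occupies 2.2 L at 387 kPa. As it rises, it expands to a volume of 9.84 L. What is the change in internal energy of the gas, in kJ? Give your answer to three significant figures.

ΔU ≈ -0.959 kJ

P₂ = P₁(V₁/V₂)^γ = 387×(2.2/9.84)^(1.4) = 47.52 kPa.
For a reversible adiabat, W_by_gas = (P₁V₁ − P₂V₂)/(γ−1).
W_by = (387000×0.0022 − 47520×0.00984) / (0.4) = 959.4 J.
Q = 0 ⇒ ΔU = −W_by = -959.4 J.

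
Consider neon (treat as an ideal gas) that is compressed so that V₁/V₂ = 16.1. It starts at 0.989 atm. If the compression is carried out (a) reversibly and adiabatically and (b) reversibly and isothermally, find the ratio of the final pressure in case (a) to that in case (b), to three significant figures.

P_adiabatic / P_isothermal ≈ 6.38

For a monatomic ideal gas γ = 5/3.
Isothermal: P_b = P₁(V₁/V₂) = 0.989×16.1.
Adiabatic: P_a = P₁(V₁/V₂)^γ = 0.989×16.1^(5/3).
P_a/P_b = (V₁/V₂)^(γ−1) = 16.1^(2/3) = 6.376.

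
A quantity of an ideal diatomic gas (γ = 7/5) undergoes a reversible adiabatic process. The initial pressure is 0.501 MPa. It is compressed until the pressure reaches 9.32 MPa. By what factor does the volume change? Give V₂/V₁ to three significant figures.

V₂/V₁ ≈ 0.124

From PV^γ = const, V₂/V₁ = (P₁/P₂)^(1/γ).
V₂/V₁ = (0.501/9.32)^(5/7) = 0.1239.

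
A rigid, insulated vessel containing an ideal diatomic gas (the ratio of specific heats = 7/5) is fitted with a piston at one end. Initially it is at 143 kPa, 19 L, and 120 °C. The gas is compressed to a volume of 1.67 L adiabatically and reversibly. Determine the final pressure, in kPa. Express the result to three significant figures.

P₂ ≈ 4300 kPa

Since PV^γ is constant along a reversible adiabat, P₂ = P₁ (V₁/V₂)^γ.
P₂ = 143 × (19/1.67)^(7/5) = 4303 kPa.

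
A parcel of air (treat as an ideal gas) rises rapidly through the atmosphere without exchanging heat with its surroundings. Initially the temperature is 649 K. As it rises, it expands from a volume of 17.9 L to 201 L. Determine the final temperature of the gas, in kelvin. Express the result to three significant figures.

For a reversible adiabat TV^(γ−1) is constant, so T₂ = T₁ (V₁/V₂)^(γ−1).
For a diatomic ideal gas γ = 7/5, so γ−1 = 2/5.
T₂ = 649 × (17.9/201)^(2/5) = 246.7 K.

T₂ ≈ 247 K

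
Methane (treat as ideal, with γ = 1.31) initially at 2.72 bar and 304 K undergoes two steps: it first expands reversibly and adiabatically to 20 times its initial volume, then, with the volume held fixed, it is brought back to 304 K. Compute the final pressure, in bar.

P₃ ≈ 0.136 bar

Adiabatic step (PV^γ = const): P₂ = 2.72×(1/20)^(1.31) = 0.05373 bar; T₂ = 304×(1/20)^(0.31) = 120.1 K.
Isochoric: P₃ = P₂(T₃/T₂) = 0.05373 × (304/120.1) = 0.136 bar.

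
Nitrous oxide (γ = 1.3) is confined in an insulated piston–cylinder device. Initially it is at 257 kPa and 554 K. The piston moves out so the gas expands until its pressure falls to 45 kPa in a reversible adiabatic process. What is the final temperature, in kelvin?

T₂ ≈ 371 K

Adiabatic: T₂/T₁ = (P₂/P₁)^((γ−1)/γ).
T₂ = 554 × (45/257)^(0.231) = 370.6 K.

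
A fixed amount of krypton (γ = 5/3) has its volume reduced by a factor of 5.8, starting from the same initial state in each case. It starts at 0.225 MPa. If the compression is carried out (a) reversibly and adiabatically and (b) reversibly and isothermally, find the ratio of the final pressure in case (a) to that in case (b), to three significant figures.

P_adiabatic / P_isothermal ≈ 3.23

Isothermal: P_b = P₁(V₁/V₂) = 0.225×5.8.
Adiabatic: P_a = P₁(V₁/V₂)^γ = 0.225×5.8^(5/3).
P_a/P_b = (V₁/V₂)^(γ−1) = 5.8^(2/3) = 3.228.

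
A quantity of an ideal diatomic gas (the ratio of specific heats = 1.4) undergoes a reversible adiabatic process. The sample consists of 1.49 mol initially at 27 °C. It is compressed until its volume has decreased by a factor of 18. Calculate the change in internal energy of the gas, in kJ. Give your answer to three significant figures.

ΔU ≈ 20.2 kJ

For a reversible adiabat TV^(γ−1) is constant, so T₂ = T₁ (V₁/V₂)^(γ−1).
T₁ = 27 °C = 300.1 K.
T₂ = 300.1 × 18^(0.4) = 953.8 K.
Q = 0, so ΔU = W_on_gas = nCᵥΔT with Cᵥ = R/(γ−1) = 20.79 J/(mol·K).
ΔU = 1.49 × 20.79 × (953.8 − 300.1) = 20240 J.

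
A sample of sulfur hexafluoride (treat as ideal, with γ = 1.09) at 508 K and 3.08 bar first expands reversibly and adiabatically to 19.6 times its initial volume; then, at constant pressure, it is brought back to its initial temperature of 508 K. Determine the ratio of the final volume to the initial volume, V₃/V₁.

V₃/V₁ ≈ 25.6

Adiabatic step: V₂/V₁ = 19.6; T₂ = T₁·(1/19.6)^(0.09) = 388.7 K.
Isobaric step: V₃/V₂ = T₃/T₂ = 508/388.7.
V₃/V₁ = (V₂/V₁)(V₃/V₂) = 19.6 × (508/388.7) = 25.62.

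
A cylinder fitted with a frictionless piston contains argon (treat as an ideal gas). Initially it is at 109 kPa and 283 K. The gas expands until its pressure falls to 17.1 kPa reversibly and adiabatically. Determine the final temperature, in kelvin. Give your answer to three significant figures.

Adiabatic: T₂/T₁ = (P₂/P₁)^((γ−1)/γ).
For a monatomic ideal gas γ = 5/3, so (γ−1)/γ = 2/5.
T₂ = 283 × (17.1/109)^(2/5) = 134.9 K.

T₂ ≈ 135 K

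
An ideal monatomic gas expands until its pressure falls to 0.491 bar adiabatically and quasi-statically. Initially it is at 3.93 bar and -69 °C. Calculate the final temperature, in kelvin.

T₂ ≈ 88.8 K

Adiabatic: T₂/T₁ = (P₂/P₁)^((γ−1)/γ).
For a monatomic ideal gas γ = 5/3, so (γ−1)/γ = 2/5.
T₁ = -69 °C = 204.1 K.
T₂ = 204.1 × (0.491/3.93)^(2/5) = 88.84 K.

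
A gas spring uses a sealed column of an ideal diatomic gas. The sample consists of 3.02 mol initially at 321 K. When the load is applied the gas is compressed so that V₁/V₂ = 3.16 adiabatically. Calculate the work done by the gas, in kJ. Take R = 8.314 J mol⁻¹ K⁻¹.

W ≈ -11.8 kJ

Adiabatic: T₁V₁^(γ−1) = T₂V₂^(γ−1) ⇒ T₂ = T₁ (V₁/V₂)^(γ−1).
γ = 7/5 for a diatomic ideal gas, so γ−1 = 2/5.
T₂ = 321 × 3.16^(2/5) = 508.6 K.
Q = 0, so ΔU = W_on_gas = nCᵥΔT with Cᵥ = R/(γ−1) = 20.79 J/(mol·K).
ΔU = 3.02 × 20.79 × (508.6 − 321) = 11780 J.
Work done by the gas = −ΔU = -11780 J.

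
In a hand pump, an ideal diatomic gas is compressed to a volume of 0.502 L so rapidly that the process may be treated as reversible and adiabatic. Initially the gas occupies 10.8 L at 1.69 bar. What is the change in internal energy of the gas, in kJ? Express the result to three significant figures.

ΔU ≈ 11.0 kJ

γ = 7/5 for a diatomic ideal gas.
P₂ = P₁(V₁/V₂)^γ = 1.69×(10.8/0.502)^(7/5) = 124.1 bar.
For a reversible adiabat, W_by_gas = (P₁V₁ − P₂V₂)/(γ−1).
W_by = (169000×0.0108 − 1.241×10^7×0.000502) / (2/5) = -11010 J.
Q = 0 ⇒ ΔU = −W_by = 11010 J.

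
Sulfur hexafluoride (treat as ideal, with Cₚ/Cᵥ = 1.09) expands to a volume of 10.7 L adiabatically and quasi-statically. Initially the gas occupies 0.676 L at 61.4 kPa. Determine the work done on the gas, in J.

W ≈ -101 J

P₂ = P₁(V₁/V₂)^γ = 61.4×(0.676/10.7)^(1.09) = 3.025 kPa.
For a reversible adiabat, W_by_gas = (P₁V₁ − P₂V₂)/(γ−1).
W_by = (61400×0.000676 − 3025×0.0107) / (0.09) = 101.5 J.
W_on_gas = −W_by = -101.5 J.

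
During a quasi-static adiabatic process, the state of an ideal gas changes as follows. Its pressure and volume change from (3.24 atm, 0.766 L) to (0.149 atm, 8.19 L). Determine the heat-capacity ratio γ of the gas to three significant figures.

γ ≈ 1.30

PV^γ = const ⇒ γ = ln(P₂/P₁) / ln(V₁/V₂).
γ = ln(0.149/3.24) / ln(0.766/8.19) = 1.3.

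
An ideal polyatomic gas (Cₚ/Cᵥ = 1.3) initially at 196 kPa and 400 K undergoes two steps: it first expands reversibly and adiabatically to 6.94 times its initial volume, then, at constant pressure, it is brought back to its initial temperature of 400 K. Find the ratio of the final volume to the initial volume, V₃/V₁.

Adiabatic step: V₂/V₁ = 6.94; T₂ = T₁·(1/6.94)^(0.3) = 223.7 K.
Isobaric step: V₃/V₂ = T₃/T₂ = 400/223.7.
V₃/V₁ = (V₂/V₁)(V₃/V₂) = 6.94 × (400/223.7) = 12.41.

V₃/V₁ ≈ 12.4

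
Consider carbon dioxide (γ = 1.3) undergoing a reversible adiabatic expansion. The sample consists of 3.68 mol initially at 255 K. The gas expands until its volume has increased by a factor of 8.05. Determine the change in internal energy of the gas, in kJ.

ΔU ≈ -12.1 kJ

Adiabatic: T₁V₁^(γ−1) = T₂V₂^(γ−1) ⇒ T₂ = T₁ (V₁/V₂)^(γ−1).
T₂ = 255 × (1/8.05)^(0.3) = 136.4 K.
Q = 0, so ΔU = W_on_gas = nCᵥΔT with Cᵥ = R/(γ−1) = 27.71 J/(mol·K).
ΔU = 3.68 × 27.71 × (136.4 − 255) = -12100 J.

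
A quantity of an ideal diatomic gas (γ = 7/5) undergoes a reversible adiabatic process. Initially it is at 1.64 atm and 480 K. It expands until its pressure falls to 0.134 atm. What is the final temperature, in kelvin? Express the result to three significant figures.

Adiabatic: T₂/T₁ = (P₂/P₁)^((γ−1)/γ).
T₂ = 480 × (0.134/1.64)^(2/7) = 234.7 K.

T₂ ≈ 235 K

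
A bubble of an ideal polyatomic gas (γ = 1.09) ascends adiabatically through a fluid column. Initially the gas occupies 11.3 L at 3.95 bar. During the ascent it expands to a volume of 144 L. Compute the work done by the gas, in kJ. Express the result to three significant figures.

W ≈ 10.2 kJ

P₂ = P₁(V₁/V₂)^γ = 3.95×(11.3/144)^(1.09) = 0.2465 bar.
For a reversible adiabat, W_by_gas = (P₁V₁ − P₂V₂)/(γ−1).
W_by = (395000×0.0113 − 24650×0.144) / (0.09) = 10150 J.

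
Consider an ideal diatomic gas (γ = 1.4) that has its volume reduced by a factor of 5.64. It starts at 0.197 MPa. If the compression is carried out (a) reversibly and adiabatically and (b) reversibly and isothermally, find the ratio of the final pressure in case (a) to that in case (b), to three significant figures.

P_adiabatic / P_isothermal ≈ 2.00

Isothermal: P_b = P₁(V₁/V₂) = 0.197×5.64.
Adiabatic: P_a = P₁(V₁/V₂)^γ = 0.197×5.64^(1.4).
P_a/P_b = (V₁/V₂)^(γ−1) = 5.64^(0.4) = 1.998.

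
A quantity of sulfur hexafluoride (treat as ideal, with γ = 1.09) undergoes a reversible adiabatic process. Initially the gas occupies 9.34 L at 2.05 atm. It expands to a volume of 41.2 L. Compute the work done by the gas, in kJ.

P₂ = P₁(V₁/V₂)^γ = 2.05×(9.34/41.2)^(1.09) = 0.4066 atm.
For a reversible adiabat, W_by_gas = (P₁V₁ − P₂V₂)/(γ−1).
W_by = (207700×0.00934 − 41200×0.0412) / (0.09) = 2695 J.

W ≈ 2.70 kJ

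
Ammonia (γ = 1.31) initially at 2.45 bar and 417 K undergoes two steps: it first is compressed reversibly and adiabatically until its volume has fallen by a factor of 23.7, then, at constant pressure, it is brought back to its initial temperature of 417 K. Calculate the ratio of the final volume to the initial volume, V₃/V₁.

Adiabatic step: V₂/V₁ = 0.04219; T₂ = T₁·23.7^(0.31) = 1113 K.
Isobaric step: V₃/V₂ = T₃/T₂ = 417/1113.
V₃/V₁ = (V₂/V₁)(V₃/V₂) = 0.04219 × (417/1113) = 0.01582.

V₃/V₁ ≈ 0.0158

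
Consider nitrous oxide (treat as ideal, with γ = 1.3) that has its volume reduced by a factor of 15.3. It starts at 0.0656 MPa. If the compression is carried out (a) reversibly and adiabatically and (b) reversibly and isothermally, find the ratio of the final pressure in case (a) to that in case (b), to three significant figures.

P_adiabatic / P_isothermal ≈ 2.27

Isothermal: P_b = P₁(V₁/V₂) = 0.0656×15.3.
Adiabatic: P_a = P₁(V₁/V₂)^γ = 0.0656×15.3^(1.3).
P_a/P_b = (V₁/V₂)^(γ−1) = 15.3^(0.3) = 2.267.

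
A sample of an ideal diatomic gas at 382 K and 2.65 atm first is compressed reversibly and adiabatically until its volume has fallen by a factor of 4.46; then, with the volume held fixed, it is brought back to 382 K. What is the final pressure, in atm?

P₃ ≈ 11.8 atm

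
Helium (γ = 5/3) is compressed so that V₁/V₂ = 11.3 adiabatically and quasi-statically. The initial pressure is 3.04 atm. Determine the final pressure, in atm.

Adiabatic: P₁V₁^γ = P₂V₂^γ ⇒ P₂ = P₁ (V₁/V₂)^γ.
P₂ = 3.04 × 11.3^(5/3) = 173 atm.

P₂ ≈ 173 atm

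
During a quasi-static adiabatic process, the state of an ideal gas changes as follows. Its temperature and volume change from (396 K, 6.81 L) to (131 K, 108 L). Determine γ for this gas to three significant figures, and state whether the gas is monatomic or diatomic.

TV^(γ−1) = const ⇒ γ − 1 = ln(T₂/T₁) / ln(V₁/V₂).
γ = 1 + ln(131/396) / ln(6.81/108) = 1.4.
γ ≈ 1.40 is close to 7/5, so the gas is diatomic.

γ ≈ 1.40; diatomic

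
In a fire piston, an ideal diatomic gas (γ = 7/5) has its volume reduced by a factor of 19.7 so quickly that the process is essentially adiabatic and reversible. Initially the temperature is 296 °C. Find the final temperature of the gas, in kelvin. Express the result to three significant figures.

For a reversible adiabat TV^(γ−1) is constant, so T₂ = T₁ (V₁/V₂)^(γ−1).
T₁ = 296 °C = 569.1 K.
T₂ = 569.1 × 19.7^(2/5) = 1875 K.

T₂ ≈ 1880 K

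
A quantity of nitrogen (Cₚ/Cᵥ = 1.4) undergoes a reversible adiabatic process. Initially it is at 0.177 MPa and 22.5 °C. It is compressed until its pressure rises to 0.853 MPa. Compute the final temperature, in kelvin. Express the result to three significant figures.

Along an adiabat T P^((1−γ)/γ) is constant, so T₂ = T₁ (P₂/P₁)^((γ−1)/γ).
T₁ = 22.5 °C = 295.6 K.
T₂ = 295.6 × (0.853/0.177)^(0.286) = 463.4 K.

T₂ ≈ 463 K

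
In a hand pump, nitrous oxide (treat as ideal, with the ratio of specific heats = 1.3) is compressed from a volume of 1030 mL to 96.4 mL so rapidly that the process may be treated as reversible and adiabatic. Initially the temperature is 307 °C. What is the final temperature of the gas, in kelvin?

T₂ ≈ 1180 K

Adiabatic: T₁V₁^(γ−1) = T₂V₂^(γ−1) ⇒ T₂ = T₁ (V₁/V₂)^(γ−1).
T₁ = 307 °C = 580.1 K.
T₂ = 580.1 × (1030/96.4)^(0.3) = 1181 K.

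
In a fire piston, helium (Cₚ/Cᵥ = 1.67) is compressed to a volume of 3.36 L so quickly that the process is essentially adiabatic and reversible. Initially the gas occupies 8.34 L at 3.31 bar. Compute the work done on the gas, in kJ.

P₂ = P₁(V₁/V₂)^γ = 3.31×(8.34/3.36)^(1.67) = 15.11 bar.
For a reversible adiabat, W_by_gas = (P₁V₁ − P₂V₂)/(γ−1).
W_by = (331000×0.00834 − 1.511×10^6×0.00336) / (0.67) = -3456 J.
W_on_gas = −W_by = 3456 J.

W ≈ 3.46 kJ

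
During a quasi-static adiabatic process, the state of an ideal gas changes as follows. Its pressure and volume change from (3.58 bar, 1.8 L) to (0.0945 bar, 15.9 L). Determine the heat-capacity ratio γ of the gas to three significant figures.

γ ≈ 1.67

PV^γ = const ⇒ γ = ln(P₂/P₁) / ln(V₁/V₂).
γ = ln(0.0945/3.58) / ln(1.8/15.9) = 1.668.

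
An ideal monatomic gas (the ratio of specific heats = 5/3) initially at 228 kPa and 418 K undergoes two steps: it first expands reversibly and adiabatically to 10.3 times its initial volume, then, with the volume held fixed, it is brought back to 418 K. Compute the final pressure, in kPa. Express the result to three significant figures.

Adiabatic step (PV^γ = const): P₂ = 228×(1/10.3)^(5/3) = 4.676 kPa; T₂ = 418×(1/10.3)^(2/3) = 88.3 K.
Isochoric: P₃ = P₂(T₃/T₂) = 4.676 × (418/88.3) = 22.14 kPa.

P₃ ≈ 22.1 kPa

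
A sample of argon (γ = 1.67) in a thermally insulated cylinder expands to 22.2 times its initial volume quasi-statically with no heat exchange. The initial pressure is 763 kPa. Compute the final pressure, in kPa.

P₂ ≈ 4.31 kPa

Adiabatic: P₁V₁^γ = P₂V₂^γ ⇒ P₂ = P₁ (V₁/V₂)^γ.
P₂ = 763 × (1/22.2)^(1.67) = 4.306 kPa.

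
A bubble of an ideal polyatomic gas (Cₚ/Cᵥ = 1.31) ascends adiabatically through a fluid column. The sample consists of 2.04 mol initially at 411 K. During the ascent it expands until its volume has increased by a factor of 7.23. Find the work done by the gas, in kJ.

Adiabatic: T₁V₁^(γ−1) = T₂V₂^(γ−1) ⇒ T₂ = T₁ (V₁/V₂)^(γ−1).
T₂ = 411 × (1/7.23)^(0.31) = 222.6 K.
Q = 0, so ΔU = W_on_gas = nCᵥΔT with Cᵥ = R/(γ−1) = 26.82 J/(mol·K).
ΔU = 2.04 × 26.82 × (222.6 − 411) = -10310 J.
Work done by the gas = −ΔU = 10310 J.

W ≈ 10.3 kJ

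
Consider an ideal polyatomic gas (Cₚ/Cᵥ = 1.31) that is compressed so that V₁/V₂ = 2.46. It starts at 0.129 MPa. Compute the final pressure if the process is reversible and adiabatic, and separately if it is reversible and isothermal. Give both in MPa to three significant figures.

Isothermal: P₂ = P₁(V₁/V₂) = 0.129×2.46 = 0.3173 MPa.
Adiabatic: P₂ = P₁(V₁/V₂)^γ = 0.129×2.46^(1.31) = 0.4195 MPa.

adiabatic: 0.419 MPa; isothermal: 0.317 MPa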